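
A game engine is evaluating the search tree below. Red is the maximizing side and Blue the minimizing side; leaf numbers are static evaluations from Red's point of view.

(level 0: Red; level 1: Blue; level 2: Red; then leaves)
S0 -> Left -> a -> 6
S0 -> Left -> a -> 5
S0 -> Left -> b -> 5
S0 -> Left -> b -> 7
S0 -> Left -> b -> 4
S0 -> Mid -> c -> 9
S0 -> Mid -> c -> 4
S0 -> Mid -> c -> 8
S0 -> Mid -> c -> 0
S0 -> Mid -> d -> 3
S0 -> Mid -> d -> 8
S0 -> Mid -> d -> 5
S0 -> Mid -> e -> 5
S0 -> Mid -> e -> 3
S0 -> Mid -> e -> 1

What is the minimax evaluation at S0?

a (Red): max(6, 5) = 6
b (Red): max(5, 7, 4) = 7
Left (Blue): min(6, 7) = 6
c (Red): max(9, 4, 8, 0) = 9
d (Red): max(3, 8, 5) = 8
e (Red): max(5, 3, 1) = 5
Mid (Blue): min(9, 8, 5) = 5
S0 (Red): max(6, 5) = 6

6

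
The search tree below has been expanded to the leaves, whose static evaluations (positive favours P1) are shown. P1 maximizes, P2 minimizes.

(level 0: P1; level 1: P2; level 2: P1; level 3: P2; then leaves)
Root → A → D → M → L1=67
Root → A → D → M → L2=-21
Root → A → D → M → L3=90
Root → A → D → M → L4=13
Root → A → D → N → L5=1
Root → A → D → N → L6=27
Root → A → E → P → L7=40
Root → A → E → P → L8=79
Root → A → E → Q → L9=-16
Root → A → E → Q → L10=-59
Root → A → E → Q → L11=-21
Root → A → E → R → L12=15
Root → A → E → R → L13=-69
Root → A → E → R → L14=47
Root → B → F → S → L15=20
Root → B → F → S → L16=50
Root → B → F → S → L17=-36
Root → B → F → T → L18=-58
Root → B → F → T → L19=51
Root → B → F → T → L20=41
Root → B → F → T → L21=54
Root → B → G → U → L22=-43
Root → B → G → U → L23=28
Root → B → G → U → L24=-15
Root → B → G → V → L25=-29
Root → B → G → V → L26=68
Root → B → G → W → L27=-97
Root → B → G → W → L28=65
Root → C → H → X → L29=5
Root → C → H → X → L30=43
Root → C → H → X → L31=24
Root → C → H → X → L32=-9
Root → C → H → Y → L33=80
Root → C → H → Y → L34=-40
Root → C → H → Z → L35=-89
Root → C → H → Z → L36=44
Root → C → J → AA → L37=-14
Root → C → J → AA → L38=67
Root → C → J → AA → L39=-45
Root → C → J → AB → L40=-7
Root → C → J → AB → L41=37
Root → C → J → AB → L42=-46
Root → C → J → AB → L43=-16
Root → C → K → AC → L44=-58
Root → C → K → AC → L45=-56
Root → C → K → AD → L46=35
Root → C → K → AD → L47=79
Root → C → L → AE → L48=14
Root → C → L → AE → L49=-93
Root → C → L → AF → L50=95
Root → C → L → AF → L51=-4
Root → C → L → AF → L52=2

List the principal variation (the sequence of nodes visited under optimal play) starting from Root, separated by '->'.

Root -> A -> D -> N -> L5

M (P2): min(67, -21, 90, 13) = -21
N (P2): min(1, 27) = 1
D (P1): max(-21, 1) = 1
P (P2): min(40, 79) = 40
Q (P2): min(-16, -59, -21) = -59
R (P2): min(15, -69, 47) = -69
E (P1): max(40, -59, -69) = 40
A (P2): min(1, 40) = 1
S (P2): min(20, 50, -36) = -36
T (P2): min(-58, 51, 41, 54) = -58
F (P1): max(-36, -58) = -36
U (P2): min(-43, 28, -15) = -43
V (P2): min(-29, 68) = -29
W (P2): min(-97, 65) = -97
G (P1): max(-43, -29, -97) = -29
B (P2): min(-36, -29) = -36
X (P2): min(5, 43, 24, -9) = -9
Y (P2): min(80, -40) = -40
Z (P2): min(-89, 44) = -89
H (P1): max(-9, -40, -89) = -9
AA (P2): min(-14, 67, -45) = -45
AB (P2): min(-7, 37, -46, -16) = -46
J (P1): max(-45, -46) = -45
AC (P2): min(-58, -56) = -58
AD (P2): min(35, 79) = 35
K (P1): max(-58, 35) = 35
AE (P2): min(14, -93) = -93
AF (P2): min(95, -4, 2) = -4
L (P1): max(-93, -4) = -4
C (P2): min(-9, -45, 35, -4) = -45
Root (P1): max(1, -36, -45) = 1
At Root, P1 picks A (highest: 1).
At A, P2 picks D (lowest: 1).
At D, P1 picks N (highest: 1).
At N, P2 picks L5 (lowest: 1).
Terminal value 1.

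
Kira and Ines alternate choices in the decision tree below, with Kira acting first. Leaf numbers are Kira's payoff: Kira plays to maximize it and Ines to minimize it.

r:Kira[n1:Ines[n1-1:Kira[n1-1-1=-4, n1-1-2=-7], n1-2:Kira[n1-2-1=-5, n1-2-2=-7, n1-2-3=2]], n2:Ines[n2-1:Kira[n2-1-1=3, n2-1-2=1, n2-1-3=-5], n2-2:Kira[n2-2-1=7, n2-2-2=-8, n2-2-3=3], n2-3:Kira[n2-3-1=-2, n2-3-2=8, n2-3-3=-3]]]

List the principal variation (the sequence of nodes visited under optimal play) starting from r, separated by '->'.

n1-1 (Kira): max(-4, -7) = -4
n1-2 (Kira): max(-5, -7, 2) = 2
n1 (Ines): min(-4, 2) = -4
n2-1 (Kira): max(3, 1, -5) = 3
n2-2 (Kira): max(7, -8, 3) = 7
n2-3 (Kira): max(-2, 8, -3) = 8
n2 (Ines): min(3, 7, 8) = 3
r (Kira): max(-4, 3) = 3
At r, Kira picks n2 (highest: 3).
At n2, Ines picks n2-1 (lowest: 3).
At n2-1, Kira picks n2-1-1 (highest: 3).
Terminal value 3.

r -> n2 -> n2-1 -> n2-1-1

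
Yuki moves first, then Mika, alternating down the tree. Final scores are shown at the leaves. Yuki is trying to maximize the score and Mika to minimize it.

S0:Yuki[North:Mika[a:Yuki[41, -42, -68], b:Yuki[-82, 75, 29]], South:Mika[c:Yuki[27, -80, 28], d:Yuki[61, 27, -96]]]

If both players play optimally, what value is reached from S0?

41

a (Yuki): max(41, -42, -68) = 41
b (Yuki): max(-82, 75, 29) = 75
North (Mika): min(41, 75) = 41
c (Yuki): max(27, -80, 28) = 28
d (Yuki): max(61, 27, -96) = 61
South (Mika): min(28, 61) = 28
S0 (Yuki): max(41, 28) = 41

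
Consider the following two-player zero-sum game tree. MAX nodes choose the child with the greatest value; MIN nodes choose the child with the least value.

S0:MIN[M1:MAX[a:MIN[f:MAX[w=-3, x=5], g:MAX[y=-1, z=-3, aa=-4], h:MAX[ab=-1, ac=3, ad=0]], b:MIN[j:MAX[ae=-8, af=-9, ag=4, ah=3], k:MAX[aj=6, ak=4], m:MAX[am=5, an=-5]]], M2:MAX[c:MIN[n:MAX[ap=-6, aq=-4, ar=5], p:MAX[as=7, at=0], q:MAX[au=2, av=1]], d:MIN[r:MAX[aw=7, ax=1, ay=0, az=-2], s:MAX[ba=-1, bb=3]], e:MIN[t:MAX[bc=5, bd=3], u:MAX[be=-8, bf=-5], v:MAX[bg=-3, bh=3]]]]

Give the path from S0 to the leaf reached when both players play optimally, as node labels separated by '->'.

f (MAX): max(-3, 5) = 5
g (MAX): max(-1, -3, -4) = -1
h (MAX): max(-1, 3, 0) = 3
a (MIN): min(5, -1, 3) = -1
j (MAX): max(-8, -9, 4, 3) = 4
k (MAX): max(6, 4) = 6
m (MAX): max(5, -5) = 5
b (MIN): min(4, 6, 5) = 4
M1 (MAX): max(-1, 4) = 4
n (MAX): max(-6, -4, 5) = 5
p (MAX): max(7, 0) = 7
q (MAX): max(2, 1) = 2
c (MIN): min(5, 7, 2) = 2
r (MAX): max(7, 1, 0, -2) = 7
s (MAX): max(-1, 3) = 3
d (MIN): min(7, 3) = 3
t (MAX): max(5, 3) = 5
u (MAX): max(-8, -5) = -5
v (MAX): max(-3, 3) = 3
e (MIN): min(5, -5, 3) = -5
M2 (MAX): max(2, 3, -5) = 3
S0 (MIN): min(4, 3) = 3
At S0, MIN picks M2 (lowest: 3).
At M2, MAX picks d (highest: 3).
At d, MIN picks s (lowest: 3).
At s, MAX picks bb (highest: 3).
Terminal value 3.

S0 -> M2 -> d -> s -> bb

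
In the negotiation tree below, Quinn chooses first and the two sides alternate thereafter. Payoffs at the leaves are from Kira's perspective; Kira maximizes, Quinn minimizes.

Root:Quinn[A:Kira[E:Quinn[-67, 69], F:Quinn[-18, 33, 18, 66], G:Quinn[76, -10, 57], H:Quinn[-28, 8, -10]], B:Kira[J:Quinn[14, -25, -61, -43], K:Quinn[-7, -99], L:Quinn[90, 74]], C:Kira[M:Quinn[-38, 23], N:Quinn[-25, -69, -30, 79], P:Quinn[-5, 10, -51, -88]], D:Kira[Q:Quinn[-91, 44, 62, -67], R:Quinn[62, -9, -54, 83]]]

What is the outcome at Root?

-54

E (Quinn): min(-67, 69) = -67
F (Quinn): min(-18, 33, 18, 66) = -18
G (Quinn): min(76, -10, 57) = -10
H (Quinn): min(-28, 8, -10) = -28
A (Kira): max(-67, -18, -10, -28) = -10
J (Quinn): min(14, -25, -61, -43) = -61
K (Quinn): min(-7, -99) = -99
L (Quinn): min(90, 74) = 74
B (Kira): max(-61, -99, 74) = 74
M (Quinn): min(-38, 23) = -38
N (Quinn): min(-25, -69, -30, 79) = -69
P (Quinn): min(-5, 10, -51, -88) = -88
C (Kira): max(-38, -69, -88) = -38
Q (Quinn): min(-91, 44, 62, -67) = -91
R (Quinn): min(62, -9, -54, 83) = -54
D (Kira): max(-91, -54) = -54
Root (Quinn): min(-10, 74, -38, -54) = -54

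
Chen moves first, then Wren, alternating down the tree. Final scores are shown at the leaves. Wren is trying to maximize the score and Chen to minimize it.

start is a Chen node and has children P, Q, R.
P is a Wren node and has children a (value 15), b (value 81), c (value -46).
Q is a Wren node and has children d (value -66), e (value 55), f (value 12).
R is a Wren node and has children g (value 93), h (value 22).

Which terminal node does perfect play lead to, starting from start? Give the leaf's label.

P (Wren): max(15, 81, -46) = 81
Q (Wren): max(-66, 55, 12) = 55
R (Wren): max(93, 22) = 93
start (Chen): min(81, 55, 93) = 55
At start, Chen picks Q (lowest: 55).
At Q, Wren picks e (highest: 55).
Terminal value 55.

e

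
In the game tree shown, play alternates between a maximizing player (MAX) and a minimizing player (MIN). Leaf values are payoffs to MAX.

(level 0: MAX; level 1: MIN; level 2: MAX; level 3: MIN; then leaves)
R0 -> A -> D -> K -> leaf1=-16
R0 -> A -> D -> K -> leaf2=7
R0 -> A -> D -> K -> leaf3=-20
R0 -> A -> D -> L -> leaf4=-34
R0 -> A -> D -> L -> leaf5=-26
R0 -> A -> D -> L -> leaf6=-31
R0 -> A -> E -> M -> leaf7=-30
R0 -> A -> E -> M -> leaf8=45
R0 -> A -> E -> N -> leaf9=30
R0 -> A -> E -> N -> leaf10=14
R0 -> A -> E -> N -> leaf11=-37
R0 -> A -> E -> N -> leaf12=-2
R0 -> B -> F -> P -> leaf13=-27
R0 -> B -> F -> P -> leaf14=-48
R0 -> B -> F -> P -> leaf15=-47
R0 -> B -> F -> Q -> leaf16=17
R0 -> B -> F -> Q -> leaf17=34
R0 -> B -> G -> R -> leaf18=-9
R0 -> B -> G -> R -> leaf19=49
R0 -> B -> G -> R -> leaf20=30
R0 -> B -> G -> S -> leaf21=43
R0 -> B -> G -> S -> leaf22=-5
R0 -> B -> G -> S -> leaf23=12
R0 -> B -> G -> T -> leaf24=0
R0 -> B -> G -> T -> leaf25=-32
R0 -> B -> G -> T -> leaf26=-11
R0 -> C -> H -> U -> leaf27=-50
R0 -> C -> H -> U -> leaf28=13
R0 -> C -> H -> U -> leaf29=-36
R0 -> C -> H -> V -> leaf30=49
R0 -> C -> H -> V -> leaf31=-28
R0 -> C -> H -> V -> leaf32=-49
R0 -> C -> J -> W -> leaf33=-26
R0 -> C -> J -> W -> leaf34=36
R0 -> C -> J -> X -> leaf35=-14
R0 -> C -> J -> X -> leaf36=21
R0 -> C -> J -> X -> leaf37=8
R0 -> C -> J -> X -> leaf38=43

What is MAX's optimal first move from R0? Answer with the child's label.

B

K (MIN): min(-16, 7, -20) = -20
L (MIN): min(-34, -26, -31) = -34
D (MAX): max(-20, -34) = -20
M (MIN): min(-30, 45) = -30
N (MIN): min(30, 14, -37, -2) = -37
E (MAX): max(-30, -37) = -30
A (MIN): min(-20, -30) = -30
P (MIN): min(-27, -48, -47) = -48
Q (MIN): min(17, 34) = 17
F (MAX): max(-48, 17) = 17
R (MIN): min(-9, 49, 30) = -9
S (MIN): min(43, -5, 12) = -5
T (MIN): min(0, -32, -11) = -32
G (MAX): max(-9, -5, -32) = -5
B (MIN): min(17, -5) = -5
U (MIN): min(-50, 13, -36) = -50
V (MIN): min(49, -28, -49) = -49
H (MAX): max(-50, -49) = -49
W (MIN): min(-26, 36) = -26
X (MIN): min(-14, 21, 8, 43) = -14
J (MAX): max(-26, -14) = -14
C (MIN): min(-49, -14) = -49
R0 (MAX): max(-30, -5, -49) = -5
MAX at R0 wants the highest of {A=-30, B=-5, C=-49}, so chooses B.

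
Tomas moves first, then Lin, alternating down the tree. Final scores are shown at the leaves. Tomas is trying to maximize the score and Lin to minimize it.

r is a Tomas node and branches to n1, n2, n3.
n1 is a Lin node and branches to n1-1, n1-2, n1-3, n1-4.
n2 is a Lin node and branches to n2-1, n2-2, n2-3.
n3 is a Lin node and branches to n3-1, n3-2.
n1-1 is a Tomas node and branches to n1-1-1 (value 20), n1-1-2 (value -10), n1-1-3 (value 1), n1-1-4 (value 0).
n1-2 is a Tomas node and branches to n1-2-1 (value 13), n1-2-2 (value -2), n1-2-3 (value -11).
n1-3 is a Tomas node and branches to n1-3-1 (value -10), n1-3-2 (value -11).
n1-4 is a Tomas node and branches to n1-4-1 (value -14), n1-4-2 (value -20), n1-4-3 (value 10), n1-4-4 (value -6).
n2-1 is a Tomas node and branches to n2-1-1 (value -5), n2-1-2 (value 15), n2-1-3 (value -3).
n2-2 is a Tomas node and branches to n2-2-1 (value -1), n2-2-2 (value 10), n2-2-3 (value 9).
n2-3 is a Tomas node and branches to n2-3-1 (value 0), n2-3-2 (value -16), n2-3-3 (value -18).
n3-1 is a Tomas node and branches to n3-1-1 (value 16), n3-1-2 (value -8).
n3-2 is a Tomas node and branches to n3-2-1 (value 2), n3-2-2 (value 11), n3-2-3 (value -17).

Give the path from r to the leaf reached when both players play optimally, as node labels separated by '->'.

r -> n3 -> n3-2 -> n3-2-2

n1-1 (Tomas): max(20, -10, 1, 0) = 20
n1-2 (Tomas): max(13, -2, -11) = 13
n1-3 (Tomas): max(-10, -11) = -10
n1-4 (Tomas): max(-14, -20, 10, -6) = 10
n1 (Lin): min(20, 13, -10, 10) = -10
n2-1 (Tomas): max(-5, 15, -3) = 15
n2-2 (Tomas): max(-1, 10, 9) = 10
n2-3 (Tomas): max(0, -16, -18) = 0
n2 (Lin): min(15, 10, 0) = 0
n3-1 (Tomas): max(16, -8) = 16
n3-2 (Tomas): max(2, 11, -17) = 11
n3 (Lin): min(16, 11) = 11
r (Tomas): max(-10, 0, 11) = 11
At r, Tomas picks n3 (highest: 11).
At n3, Lin picks n3-2 (lowest: 11).
At n3-2, Tomas picks n3-2-2 (highest: 11).
Terminal value 11.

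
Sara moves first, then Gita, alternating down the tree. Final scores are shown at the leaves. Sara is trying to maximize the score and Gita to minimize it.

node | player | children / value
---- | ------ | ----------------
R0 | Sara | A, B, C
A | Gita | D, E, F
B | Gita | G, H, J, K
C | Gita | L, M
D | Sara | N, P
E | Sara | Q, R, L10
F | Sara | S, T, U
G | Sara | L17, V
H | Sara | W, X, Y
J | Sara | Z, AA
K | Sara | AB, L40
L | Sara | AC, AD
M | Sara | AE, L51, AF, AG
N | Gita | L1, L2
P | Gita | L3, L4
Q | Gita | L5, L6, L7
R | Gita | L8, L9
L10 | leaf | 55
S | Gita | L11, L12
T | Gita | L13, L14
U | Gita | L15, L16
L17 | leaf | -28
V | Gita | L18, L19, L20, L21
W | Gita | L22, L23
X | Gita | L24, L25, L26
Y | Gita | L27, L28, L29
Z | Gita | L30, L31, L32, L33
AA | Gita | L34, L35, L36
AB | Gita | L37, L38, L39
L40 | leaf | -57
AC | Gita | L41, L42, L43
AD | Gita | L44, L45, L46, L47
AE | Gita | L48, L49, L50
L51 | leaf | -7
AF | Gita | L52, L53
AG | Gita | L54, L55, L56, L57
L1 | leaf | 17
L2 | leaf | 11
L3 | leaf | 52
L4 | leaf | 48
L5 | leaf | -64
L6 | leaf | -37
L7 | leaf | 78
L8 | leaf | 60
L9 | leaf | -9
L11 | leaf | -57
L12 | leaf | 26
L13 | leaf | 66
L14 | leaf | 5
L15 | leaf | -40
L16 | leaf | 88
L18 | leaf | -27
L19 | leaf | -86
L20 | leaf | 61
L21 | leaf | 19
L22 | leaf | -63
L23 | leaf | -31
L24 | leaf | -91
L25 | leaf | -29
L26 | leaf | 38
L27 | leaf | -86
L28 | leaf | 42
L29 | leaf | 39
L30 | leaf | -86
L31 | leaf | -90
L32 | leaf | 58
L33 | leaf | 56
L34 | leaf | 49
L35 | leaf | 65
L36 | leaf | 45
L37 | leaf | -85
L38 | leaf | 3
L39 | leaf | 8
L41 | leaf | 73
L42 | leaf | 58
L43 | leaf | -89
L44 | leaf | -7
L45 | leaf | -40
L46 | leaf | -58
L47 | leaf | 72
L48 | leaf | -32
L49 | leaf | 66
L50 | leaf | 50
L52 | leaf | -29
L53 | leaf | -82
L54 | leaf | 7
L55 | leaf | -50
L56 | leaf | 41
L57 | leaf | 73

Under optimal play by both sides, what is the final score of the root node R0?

N (Gita): min(17, 11) = 11
P (Gita): min(52, 48) = 48
D (Sara): max(11, 48) = 48
Q (Gita): min(-64, -37, 78) = -64
R (Gita): min(60, -9) = -9
E (Sara): max(-64, -9, 55) = 55
S (Gita): min(-57, 26) = -57
T (Gita): min(66, 5) = 5
U (Gita): min(-40, 88) = -40
F (Sara): max(-57, 5, -40) = 5
A (Gita): min(48, 55, 5) = 5
V (Gita): min(-27, -86, 61, 19) = -86
G (Sara): max(-28, -86) = -28
W (Gita): min(-63, -31) = -63
X (Gita): min(-91, -29, 38) = -91
Y (Gita): min(-86, 42, 39) = -86
H (Sara): max(-63, -91, -86) = -63
Z (Gita): min(-86, -90, 58, 56) = -90
AA (Gita): min(49, 65, 45) = 45
J (Sara): max(-90, 45) = 45
AB (Gita): min(-85, 3, 8) = -85
K (Sara): max(-85, -57) = -57
B (Gita): min(-28, -63, 45, -57) = -63
AC (Gita): min(73, 58, -89) = -89
AD (Gita): min(-7, -40, -58, 72) = -58
L (Sara): max(-89, -58) = -58
AE (Gita): min(-32, 66, 50) = -32
AF (Gita): min(-29, -82) = -82
AG (Gita): min(7, -50, 41, 73) = -50
M (Sara): max(-32, -7, -82, -50) = -7
C (Gita): min(-58, -7) = -58
R0 (Sara): max(5, -63, -58) = 5

5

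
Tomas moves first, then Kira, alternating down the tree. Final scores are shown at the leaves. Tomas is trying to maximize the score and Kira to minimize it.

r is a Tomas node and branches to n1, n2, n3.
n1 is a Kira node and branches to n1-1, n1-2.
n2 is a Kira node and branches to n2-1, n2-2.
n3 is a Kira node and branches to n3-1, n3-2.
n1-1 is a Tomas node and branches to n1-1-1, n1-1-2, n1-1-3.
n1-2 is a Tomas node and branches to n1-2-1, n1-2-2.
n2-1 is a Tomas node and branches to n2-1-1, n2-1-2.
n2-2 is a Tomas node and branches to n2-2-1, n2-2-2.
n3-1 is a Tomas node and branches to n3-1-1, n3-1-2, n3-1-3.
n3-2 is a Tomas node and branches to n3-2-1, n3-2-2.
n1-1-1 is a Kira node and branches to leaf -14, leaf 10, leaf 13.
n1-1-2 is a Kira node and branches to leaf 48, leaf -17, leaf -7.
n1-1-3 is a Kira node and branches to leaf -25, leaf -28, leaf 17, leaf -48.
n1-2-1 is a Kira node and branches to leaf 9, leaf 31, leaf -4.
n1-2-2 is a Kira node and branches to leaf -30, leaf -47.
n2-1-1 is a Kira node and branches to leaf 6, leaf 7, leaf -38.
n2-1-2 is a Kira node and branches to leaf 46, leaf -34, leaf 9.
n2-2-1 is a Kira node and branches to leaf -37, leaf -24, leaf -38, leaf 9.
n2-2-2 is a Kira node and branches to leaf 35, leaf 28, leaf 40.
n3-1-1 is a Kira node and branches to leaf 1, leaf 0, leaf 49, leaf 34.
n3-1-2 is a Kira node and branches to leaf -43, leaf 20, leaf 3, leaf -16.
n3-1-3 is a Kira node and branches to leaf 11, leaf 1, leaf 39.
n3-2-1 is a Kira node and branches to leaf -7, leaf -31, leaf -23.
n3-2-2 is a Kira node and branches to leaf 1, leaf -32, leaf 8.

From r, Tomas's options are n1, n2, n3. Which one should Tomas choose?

n1

n1-1-1 (Kira): min(-14, 10, 13) = -14
n1-1-2 (Kira): min(48, -17, -7) = -17
n1-1-3 (Kira): min(-25, -28, 17, -48) = -48
n1-1 (Tomas): max(-14, -17, -48) = -14
n1-2-1 (Kira): min(9, 31, -4) = -4
n1-2-2 (Kira): min(-30, -47) = -47
n1-2 (Tomas): max(-4, -47) = -4
n1 (Kira): min(-14, -4) = -14
n2-1-1 (Kira): min(6, 7, -38) = -38
n2-1-2 (Kira): min(46, -34, 9) = -34
n2-1 (Tomas): max(-38, -34) = -34
n2-2-1 (Kira): min(-37, -24, -38, 9) = -38
n2-2-2 (Kira): min(35, 28, 40) = 28
n2-2 (Tomas): max(-38, 28) = 28
n2 (Kira): min(-34, 28) = -34
n3-1-1 (Kira): min(1, 0, 49, 34) = 0
n3-1-2 (Kira): min(-43, 20, 3, -16) = -43
n3-1-3 (Kira): min(11, 1, 39) = 1
n3-1 (Tomas): max(0, -43, 1) = 1
n3-2-1 (Kira): min(-7, -31, -23) = -31
n3-2-2 (Kira): min(1, -32, 8) = -32
n3-2 (Tomas): max(-31, -32) = -31
n3 (Kira): min(1, -31) = -31
r (Tomas): max(-14, -34, -31) = -14
Tomas at r wants the highest of {n1=-14, n2=-34, n3=-31}, so chooses n1.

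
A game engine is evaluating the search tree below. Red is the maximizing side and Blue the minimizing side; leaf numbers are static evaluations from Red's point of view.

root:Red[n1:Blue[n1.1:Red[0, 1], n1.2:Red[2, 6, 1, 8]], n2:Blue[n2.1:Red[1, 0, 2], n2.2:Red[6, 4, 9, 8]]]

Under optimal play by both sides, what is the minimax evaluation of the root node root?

2

n1.1 (Red): max(0, 1) = 1
n1.2 (Red): max(2, 6, 1, 8) = 8
n1 (Blue): min(1, 8) = 1
n2.1 (Red): max(1, 0, 2) = 2
n2.2 (Red): max(6, 4, 9, 8) = 9
n2 (Blue): min(2, 9) = 2
root (Red): max(1, 2) = 2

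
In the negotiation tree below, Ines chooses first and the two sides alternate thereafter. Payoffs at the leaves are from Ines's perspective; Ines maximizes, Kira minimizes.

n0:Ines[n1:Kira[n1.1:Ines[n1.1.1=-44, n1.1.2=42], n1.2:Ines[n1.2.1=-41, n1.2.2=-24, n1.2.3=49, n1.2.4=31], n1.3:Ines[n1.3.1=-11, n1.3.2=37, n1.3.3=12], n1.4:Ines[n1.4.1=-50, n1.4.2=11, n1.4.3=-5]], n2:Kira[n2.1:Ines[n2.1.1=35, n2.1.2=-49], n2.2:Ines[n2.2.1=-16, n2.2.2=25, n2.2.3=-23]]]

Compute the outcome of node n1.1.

42

n1.1 (Ines): max(-44, 42) = 42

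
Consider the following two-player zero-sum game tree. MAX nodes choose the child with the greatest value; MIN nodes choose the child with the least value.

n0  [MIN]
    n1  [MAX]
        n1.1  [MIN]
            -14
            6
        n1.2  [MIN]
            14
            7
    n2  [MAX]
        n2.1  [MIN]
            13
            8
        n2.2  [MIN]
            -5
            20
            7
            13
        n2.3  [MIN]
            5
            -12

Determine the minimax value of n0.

n1.1 (MIN): min(-14, 6) = -14
n1.2 (MIN): min(14, 7) = 7
n1 (MAX): max(-14, 7) = 7
n2.1 (MIN): min(13, 8) = 8
n2.2 (MIN): min(-5, 20, 7, 13) = -5
n2.3 (MIN): min(5, -12) = -12
n2 (MAX): max(8, -5, -12) = 8
n0 (MIN): min(7, 8) = 7

7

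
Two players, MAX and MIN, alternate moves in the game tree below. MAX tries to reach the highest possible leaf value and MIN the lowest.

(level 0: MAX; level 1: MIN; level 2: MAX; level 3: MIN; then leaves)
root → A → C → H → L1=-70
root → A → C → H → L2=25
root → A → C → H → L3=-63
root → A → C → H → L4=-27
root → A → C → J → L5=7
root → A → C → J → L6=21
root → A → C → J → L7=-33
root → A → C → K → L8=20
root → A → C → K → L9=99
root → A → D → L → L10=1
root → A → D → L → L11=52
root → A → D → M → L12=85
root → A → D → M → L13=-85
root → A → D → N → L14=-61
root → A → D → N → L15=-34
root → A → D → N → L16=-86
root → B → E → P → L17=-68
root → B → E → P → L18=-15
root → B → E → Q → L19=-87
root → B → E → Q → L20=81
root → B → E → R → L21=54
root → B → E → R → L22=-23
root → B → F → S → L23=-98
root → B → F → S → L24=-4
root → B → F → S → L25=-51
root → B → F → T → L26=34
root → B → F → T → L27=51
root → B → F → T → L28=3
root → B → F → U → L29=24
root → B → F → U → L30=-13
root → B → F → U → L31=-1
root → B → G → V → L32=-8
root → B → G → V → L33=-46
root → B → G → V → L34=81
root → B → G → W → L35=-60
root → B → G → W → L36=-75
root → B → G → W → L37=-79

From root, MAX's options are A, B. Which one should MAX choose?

A

H (MIN): min(-70, 25, -63, -27) = -70
J (MIN): min(7, 21, -33) = -33
K (MIN): min(20, 99) = 20
C (MAX): max(-70, -33, 20) = 20
L (MIN): min(1, 52) = 1
M (MIN): min(85, -85) = -85
N (MIN): min(-61, -34, -86) = -86
D (MAX): max(1, -85, -86) = 1
A (MIN): min(20, 1) = 1
P (MIN): min(-68, -15) = -68
Q (MIN): min(-87, 81) = -87
R (MIN): min(54, -23) = -23
E (MAX): max(-68, -87, -23) = -23
S (MIN): min(-98, -4, -51) = -98
T (MIN): min(34, 51, 3) = 3
U (MIN): min(24, -13, -1) = -13
F (MAX): max(-98, 3, -13) = 3
V (MIN): min(-8, -46, 81) = -46
W (MIN): min(-60, -75, -79) = -79
G (MAX): max(-46, -79) = -46
B (MIN): min(-23, 3, -46) = -46
root (MAX): max(1, -46) = 1
MAX at root wants the highest of {A=1, B=-46}, so chooses A.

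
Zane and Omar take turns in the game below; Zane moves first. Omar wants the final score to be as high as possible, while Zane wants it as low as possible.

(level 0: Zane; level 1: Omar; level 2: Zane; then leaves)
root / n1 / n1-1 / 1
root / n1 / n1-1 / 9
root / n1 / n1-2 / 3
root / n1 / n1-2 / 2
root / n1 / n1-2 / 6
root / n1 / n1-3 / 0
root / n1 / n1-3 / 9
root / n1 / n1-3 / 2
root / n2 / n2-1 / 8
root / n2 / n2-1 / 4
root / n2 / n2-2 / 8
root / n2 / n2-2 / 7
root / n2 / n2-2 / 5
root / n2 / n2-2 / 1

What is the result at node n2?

n2-1 (Zane): min(8, 4) = 4
n2-2 (Zane): min(8, 7, 5, 1) = 1
n2 (Omar): max(4, 1) = 4

4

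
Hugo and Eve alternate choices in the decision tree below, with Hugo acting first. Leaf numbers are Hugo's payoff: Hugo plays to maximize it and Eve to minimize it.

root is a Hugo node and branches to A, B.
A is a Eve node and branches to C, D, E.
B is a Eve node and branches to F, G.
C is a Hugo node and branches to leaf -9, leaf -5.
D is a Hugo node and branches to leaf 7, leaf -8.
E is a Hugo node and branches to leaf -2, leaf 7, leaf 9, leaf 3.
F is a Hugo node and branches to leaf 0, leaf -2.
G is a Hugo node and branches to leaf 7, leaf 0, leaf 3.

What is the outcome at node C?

-5

C (Hugo): max(-9, -5) = -5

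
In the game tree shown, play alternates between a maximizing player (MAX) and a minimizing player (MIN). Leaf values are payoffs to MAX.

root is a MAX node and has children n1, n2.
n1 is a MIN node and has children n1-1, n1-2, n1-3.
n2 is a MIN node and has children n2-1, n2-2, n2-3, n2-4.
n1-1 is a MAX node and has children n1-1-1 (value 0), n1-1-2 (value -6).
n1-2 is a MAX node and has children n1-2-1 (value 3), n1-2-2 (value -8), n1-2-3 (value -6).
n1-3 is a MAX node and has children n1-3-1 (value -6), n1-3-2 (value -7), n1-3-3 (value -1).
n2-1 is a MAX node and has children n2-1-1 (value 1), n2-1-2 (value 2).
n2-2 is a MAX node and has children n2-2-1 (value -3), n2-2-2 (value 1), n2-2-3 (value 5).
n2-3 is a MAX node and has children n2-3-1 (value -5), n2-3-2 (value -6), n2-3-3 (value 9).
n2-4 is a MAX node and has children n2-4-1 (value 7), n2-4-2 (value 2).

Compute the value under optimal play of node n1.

-1

n1-1 (MAX): max(0, -6) = 0
n1-2 (MAX): max(3, -8, -6) = 3
n1-3 (MAX): max(-6, -7, -1) = -1
n1 (MIN): min(0, 3, -1) = -1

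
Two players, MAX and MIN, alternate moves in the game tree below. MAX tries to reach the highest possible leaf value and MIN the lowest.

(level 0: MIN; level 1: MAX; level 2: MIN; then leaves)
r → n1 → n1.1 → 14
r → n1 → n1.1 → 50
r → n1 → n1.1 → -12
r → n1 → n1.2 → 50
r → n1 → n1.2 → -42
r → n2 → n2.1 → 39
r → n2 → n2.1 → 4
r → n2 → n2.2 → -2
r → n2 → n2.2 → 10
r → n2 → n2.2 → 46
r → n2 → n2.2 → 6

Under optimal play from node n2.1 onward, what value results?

4

n2.1 (MIN): min(39, 4) = 4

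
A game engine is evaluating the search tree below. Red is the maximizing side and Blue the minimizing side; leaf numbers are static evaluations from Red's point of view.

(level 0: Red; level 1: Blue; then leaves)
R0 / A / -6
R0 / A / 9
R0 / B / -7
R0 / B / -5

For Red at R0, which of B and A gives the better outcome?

B (Blue): min(-7, -5) = -7
A (Blue): min(-6, 9) = -6
Red prefers the higher value; B=-7, A=-6. A is better since -6 > -7.

A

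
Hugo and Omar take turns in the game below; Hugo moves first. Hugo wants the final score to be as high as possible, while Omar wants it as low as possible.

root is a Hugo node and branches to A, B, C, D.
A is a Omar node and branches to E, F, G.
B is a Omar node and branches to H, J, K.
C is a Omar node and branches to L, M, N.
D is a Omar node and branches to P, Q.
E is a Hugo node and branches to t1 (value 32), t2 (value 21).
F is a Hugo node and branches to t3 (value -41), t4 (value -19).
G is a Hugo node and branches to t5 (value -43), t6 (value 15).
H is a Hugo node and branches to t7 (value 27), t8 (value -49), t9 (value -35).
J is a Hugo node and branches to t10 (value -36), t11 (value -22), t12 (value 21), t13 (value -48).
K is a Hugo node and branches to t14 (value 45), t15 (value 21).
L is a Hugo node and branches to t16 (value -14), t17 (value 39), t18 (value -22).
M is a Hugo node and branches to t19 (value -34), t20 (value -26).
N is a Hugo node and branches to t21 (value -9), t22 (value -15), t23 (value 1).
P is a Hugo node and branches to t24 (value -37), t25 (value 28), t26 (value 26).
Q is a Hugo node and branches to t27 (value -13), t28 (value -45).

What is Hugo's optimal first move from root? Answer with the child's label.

E (Hugo): max(32, 21) = 32
F (Hugo): max(-41, -19) = -19
G (Hugo): max(-43, 15) = 15
A (Omar): min(32, -19, 15) = -19
H (Hugo): max(27, -49, -35) = 27
J (Hugo): max(-36, -22, 21, -48) = 21
K (Hugo): max(45, 21) = 45
B (Omar): min(27, 21, 45) = 21
L (Hugo): max(-14, 39, -22) = 39
M (Hugo): max(-34, -26) = -26
N (Hugo): max(-9, -15, 1) = 1
C (Omar): min(39, -26, 1) = -26
P (Hugo): max(-37, 28, 26) = 28
Q (Hugo): max(-13, -45) = -13
D (Omar): min(28, -13) = -13
root (Hugo): max(-19, 21, -26, -13) = 21
Hugo at root wants the highest of {A=-19, B=21, C=-26, D=-13}, so chooses B.

B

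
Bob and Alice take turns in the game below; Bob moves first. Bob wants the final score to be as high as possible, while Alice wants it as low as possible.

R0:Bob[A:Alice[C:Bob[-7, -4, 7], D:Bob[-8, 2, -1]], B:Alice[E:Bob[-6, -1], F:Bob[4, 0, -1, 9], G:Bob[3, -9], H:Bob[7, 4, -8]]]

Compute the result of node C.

7

C (Bob): max(-7, -4, 7) = 7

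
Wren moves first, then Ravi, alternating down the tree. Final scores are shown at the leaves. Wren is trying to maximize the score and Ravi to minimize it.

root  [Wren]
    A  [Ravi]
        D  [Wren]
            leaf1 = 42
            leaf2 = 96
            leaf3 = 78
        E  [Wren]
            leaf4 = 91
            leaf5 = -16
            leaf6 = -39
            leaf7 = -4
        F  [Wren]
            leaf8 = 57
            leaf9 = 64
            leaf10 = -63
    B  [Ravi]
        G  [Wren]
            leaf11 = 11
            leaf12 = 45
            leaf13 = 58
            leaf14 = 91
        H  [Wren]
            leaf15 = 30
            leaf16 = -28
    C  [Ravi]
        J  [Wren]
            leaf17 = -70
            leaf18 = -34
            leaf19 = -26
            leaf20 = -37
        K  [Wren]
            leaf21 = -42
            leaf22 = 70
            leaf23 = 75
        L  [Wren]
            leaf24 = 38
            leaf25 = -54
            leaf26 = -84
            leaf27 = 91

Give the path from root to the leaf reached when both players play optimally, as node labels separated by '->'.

root -> A -> F -> leaf9

D (Wren): max(42, 96, 78) = 96
E (Wren): max(91, -16, -39, -4) = 91
F (Wren): max(57, 64, -63) = 64
A (Ravi): min(96, 91, 64) = 64
G (Wren): max(11, 45, 58, 91) = 91
H (Wren): max(30, -28) = 30
B (Ravi): min(91, 30) = 30
J (Wren): max(-70, -34, -26, -37) = -26
K (Wren): max(-42, 70, 75) = 75
L (Wren): max(38, -54, -84, 91) = 91
C (Ravi): min(-26, 75, 91) = -26
root (Wren): max(64, 30, -26) = 64
At root, Wren picks A (highest: 64).
At A, Ravi picks F (lowest: 64).
At F, Wren picks leaf9 (highest: 64).
Terminal value 64.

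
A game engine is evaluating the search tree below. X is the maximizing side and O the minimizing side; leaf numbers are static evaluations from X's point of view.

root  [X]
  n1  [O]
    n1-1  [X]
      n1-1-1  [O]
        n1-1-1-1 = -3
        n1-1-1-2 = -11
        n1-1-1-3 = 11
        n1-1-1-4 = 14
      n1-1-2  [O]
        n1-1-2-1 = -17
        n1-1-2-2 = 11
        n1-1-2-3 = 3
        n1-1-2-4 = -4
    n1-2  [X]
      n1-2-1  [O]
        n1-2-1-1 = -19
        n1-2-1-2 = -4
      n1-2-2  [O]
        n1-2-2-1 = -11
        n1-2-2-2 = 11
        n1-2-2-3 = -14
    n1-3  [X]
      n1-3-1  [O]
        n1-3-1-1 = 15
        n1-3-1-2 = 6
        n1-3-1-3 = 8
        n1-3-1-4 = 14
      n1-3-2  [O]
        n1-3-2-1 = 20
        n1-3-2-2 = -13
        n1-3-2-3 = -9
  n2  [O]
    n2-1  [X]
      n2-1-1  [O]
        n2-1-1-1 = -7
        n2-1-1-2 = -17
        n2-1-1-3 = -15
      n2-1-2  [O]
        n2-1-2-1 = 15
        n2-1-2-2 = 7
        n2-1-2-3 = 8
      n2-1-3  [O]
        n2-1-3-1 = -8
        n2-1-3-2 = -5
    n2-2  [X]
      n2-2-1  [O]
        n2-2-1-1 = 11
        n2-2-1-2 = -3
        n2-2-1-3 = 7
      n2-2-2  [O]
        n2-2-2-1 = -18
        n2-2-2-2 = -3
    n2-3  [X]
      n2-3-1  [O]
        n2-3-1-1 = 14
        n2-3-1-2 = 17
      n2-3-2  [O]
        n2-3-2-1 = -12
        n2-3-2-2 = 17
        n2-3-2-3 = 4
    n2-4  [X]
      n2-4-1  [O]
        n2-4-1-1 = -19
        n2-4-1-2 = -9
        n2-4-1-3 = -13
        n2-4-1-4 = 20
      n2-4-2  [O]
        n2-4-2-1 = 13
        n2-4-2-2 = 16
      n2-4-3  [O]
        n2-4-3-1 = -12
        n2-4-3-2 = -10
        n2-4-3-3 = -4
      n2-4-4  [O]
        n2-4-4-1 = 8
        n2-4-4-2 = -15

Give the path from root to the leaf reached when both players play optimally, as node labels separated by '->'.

n1-1-1 (O): min(-3, -11, 11, 14) = -11
n1-1-2 (O): min(-17, 11, 3, -4) = -17
n1-1 (X): max(-11, -17) = -11
n1-2-1 (O): min(-19, -4) = -19
n1-2-2 (O): min(-11, 11, -14) = -14
n1-2 (X): max(-19, -14) = -14
n1-3-1 (O): min(15, 6, 8, 14) = 6
n1-3-2 (O): min(20, -13, -9) = -13
n1-3 (X): max(6, -13) = 6
n1 (O): min(-11, -14, 6) = -14
n2-1-1 (O): min(-7, -17, -15) = -17
n2-1-2 (O): min(15, 7, 8) = 7
n2-1-3 (O): min(-8, -5) = -8
n2-1 (X): max(-17, 7, -8) = 7
n2-2-1 (O): min(11, -3, 7) = -3
n2-2-2 (O): min(-18, -3) = -18
n2-2 (X): max(-3, -18) = -3
n2-3-1 (O): min(14, 17) = 14
n2-3-2 (O): min(-12, 17, 4) = -12
n2-3 (X): max(14, -12) = 14
n2-4-1 (O): min(-19, -9, -13, 20) = -19
n2-4-2 (O): min(13, 16) = 13
n2-4-3 (O): min(-12, -10, -4) = -12
n2-4-4 (O): min(8, -15) = -15
n2-4 (X): max(-19, 13, -12, -15) = 13
n2 (O): min(7, -3, 14, 13) = -3
root (X): max(-14, -3) = -3
At root, X picks n2 (highest: -3).
At n2, O picks n2-2 (lowest: -3).
At n2-2, X picks n2-2-1 (highest: -3).
At n2-2-1, O picks n2-2-1-2 (lowest: -3).
Terminal value -3.

root -> n2 -> n2-2 -> n2-2-1 -> n2-2-1-2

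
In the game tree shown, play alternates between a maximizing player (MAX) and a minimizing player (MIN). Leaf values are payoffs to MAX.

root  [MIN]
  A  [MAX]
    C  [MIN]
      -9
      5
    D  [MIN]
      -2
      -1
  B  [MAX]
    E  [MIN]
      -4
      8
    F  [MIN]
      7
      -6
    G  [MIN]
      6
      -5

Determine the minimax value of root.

C (MIN): min(-9, 5) = -9
D (MIN): min(-2, -1) = -2
A (MAX): max(-9, -2) = -2
E (MIN): min(-4, 8) = -4
F (MIN): min(7, -6) = -6
G (MIN): min(6, -5) = -5
B (MAX): max(-4, -6, -5) = -4
root (MIN): min(-2, -4) = -4

-4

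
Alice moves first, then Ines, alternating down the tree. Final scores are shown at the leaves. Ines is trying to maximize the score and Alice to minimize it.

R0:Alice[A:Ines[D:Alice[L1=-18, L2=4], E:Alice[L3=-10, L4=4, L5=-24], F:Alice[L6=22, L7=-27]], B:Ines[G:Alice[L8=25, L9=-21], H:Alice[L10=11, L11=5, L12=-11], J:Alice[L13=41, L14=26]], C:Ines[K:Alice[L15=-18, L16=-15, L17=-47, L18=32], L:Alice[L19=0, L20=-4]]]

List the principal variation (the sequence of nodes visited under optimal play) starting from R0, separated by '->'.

R0 -> A -> D -> L1

D (Alice): min(-18, 4) = -18
E (Alice): min(-10, 4, -24) = -24
F (Alice): min(22, -27) = -27
A (Ines): max(-18, -24, -27) = -18
G (Alice): min(25, -21) = -21
H (Alice): min(11, 5, -11) = -11
J (Alice): min(41, 26) = 26
B (Ines): max(-21, -11, 26) = 26
K (Alice): min(-18, -15, -47, 32) = -47
L (Alice): min(0, -4) = -4
C (Ines): max(-47, -4) = -4
R0 (Alice): min(-18, 26, -4) = -18
At R0, Alice picks A (lowest: -18).
At A, Ines picks D (highest: -18).
At D, Alice picks L1 (lowest: -18).
Terminal value -18.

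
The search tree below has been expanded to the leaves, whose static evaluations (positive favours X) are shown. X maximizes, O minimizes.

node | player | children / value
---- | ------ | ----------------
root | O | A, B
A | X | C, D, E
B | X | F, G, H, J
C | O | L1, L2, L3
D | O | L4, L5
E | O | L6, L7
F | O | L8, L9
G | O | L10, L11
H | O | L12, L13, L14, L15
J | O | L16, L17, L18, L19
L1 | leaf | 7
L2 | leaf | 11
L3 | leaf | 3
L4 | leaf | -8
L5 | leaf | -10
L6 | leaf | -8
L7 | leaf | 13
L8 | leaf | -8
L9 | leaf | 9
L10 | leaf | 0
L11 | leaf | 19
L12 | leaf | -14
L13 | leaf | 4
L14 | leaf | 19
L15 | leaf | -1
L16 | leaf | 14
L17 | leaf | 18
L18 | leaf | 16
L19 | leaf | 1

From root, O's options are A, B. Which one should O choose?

B

C (O): min(7, 11, 3) = 3
D (O): min(-8, -10) = -10
E (O): min(-8, 13) = -8
A (X): max(3, -10, -8) = 3
F (O): min(-8, 9) = -8
G (O): min(0, 19) = 0
H (O): min(-14, 4, 19, -1) = -14
J (O): min(14, 18, 16, 1) = 1
B (X): max(-8, 0, -14, 1) = 1
root (O): min(3, 1) = 1
O at root wants the lowest of {A=3, B=1}, so chooses B.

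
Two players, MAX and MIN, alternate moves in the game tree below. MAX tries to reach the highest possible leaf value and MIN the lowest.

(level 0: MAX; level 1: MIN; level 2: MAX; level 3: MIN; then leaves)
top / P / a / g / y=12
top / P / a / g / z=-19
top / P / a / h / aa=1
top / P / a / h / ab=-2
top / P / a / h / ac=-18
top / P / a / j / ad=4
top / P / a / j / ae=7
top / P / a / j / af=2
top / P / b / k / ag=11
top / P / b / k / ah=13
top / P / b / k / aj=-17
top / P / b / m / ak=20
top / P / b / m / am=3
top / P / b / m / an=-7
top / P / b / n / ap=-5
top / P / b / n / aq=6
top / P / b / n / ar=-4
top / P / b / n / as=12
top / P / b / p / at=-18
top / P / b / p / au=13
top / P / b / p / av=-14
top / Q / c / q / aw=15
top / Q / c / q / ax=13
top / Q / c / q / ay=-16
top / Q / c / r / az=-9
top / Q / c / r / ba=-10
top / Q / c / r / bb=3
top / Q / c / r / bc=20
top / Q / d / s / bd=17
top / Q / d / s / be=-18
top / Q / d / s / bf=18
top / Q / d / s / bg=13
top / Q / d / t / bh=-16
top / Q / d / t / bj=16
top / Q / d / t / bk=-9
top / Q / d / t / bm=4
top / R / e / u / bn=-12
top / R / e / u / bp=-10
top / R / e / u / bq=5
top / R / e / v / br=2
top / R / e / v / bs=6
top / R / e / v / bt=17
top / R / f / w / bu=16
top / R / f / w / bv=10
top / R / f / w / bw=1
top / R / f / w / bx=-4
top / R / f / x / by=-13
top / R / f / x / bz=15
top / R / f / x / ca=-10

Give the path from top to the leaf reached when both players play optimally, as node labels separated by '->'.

g (MIN): min(12, -19) = -19
h (MIN): min(1, -2, -18) = -18
j (MIN): min(4, 7, 2) = 2
a (MAX): max(-19, -18, 2) = 2
k (MIN): min(11, 13, -17) = -17
m (MIN): min(20, 3, -7) = -7
n (MIN): min(-5, 6, -4, 12) = -5
p (MIN): min(-18, 13, -14) = -18
b (MAX): max(-17, -7, -5, -18) = -5
P (MIN): min(2, -5) = -5
q (MIN): min(15, 13, -16) = -16
r (MIN): min(-9, -10, 3, 20) = -10
c (MAX): max(-16, -10) = -10
s (MIN): min(17, -18, 18, 13) = -18
t (MIN): min(-16, 16, -9, 4) = -16
d (MAX): max(-18, -16) = -16
Q (MIN): min(-10, -16) = -16
u (MIN): min(-12, -10, 5) = -12
v (MIN): min(2, 6, 17) = 2
e (MAX): max(-12, 2) = 2
w (MIN): min(16, 10, 1, -4) = -4
x (MIN): min(-13, 15, -10) = -13
f (MAX): max(-4, -13) = -4
R (MIN): min(2, -4) = -4
top (MAX): max(-5, -16, -4) = -4
At top, MAX picks R (highest: -4).
At R, MIN picks f (lowest: -4).
At f, MAX picks w (highest: -4).
At w, MIN picks bx (lowest: -4).
Terminal value -4.

top -> R -> f -> w -> bx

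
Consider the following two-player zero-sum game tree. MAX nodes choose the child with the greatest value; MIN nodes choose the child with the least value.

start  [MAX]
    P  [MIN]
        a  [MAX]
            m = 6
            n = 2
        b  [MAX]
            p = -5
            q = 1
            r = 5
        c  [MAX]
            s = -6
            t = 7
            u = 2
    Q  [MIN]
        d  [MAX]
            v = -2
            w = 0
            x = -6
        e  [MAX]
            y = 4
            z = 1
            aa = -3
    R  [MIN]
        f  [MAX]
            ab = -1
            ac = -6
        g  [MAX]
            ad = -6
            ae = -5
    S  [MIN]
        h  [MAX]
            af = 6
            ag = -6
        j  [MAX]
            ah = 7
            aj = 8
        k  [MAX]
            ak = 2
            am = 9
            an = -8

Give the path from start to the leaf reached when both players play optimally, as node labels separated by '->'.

start -> S -> h -> af

a (MAX): max(6, 2) = 6
b (MAX): max(-5, 1, 5) = 5
c (MAX): max(-6, 7, 2) = 7
P (MIN): min(6, 5, 7) = 5
d (MAX): max(-2, 0, -6) = 0
e (MAX): max(4, 1, -3) = 4
Q (MIN): min(0, 4) = 0
f (MAX): max(-1, -6) = -1
g (MAX): max(-6, -5) = -5
R (MIN): min(-1, -5) = -5
h (MAX): max(6, -6) = 6
j (MAX): max(7, 8) = 8
k (MAX): max(2, 9, -8) = 9
S (MIN): min(6, 8, 9) = 6
start (MAX): max(5, 0, -5, 6) = 6
At start, MAX picks S (highest: 6).
At S, MIN picks h (lowest: 6).
At h, MAX picks af (highest: 6).
Terminal value 6.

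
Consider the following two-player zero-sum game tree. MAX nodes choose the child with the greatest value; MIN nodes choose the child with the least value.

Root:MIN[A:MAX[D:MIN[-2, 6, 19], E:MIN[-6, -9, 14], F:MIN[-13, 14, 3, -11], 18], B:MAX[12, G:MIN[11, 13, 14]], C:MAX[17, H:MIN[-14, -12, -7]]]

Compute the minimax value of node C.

H (MIN): min(-14, -12, -7) = -14
C (MAX): max(17, -14) = 17

17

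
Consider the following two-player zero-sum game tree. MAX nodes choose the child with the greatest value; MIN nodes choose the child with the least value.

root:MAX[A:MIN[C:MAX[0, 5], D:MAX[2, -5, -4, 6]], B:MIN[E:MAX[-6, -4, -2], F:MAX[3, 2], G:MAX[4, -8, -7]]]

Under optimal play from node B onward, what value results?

E (MAX): max(-6, -4, -2) = -2
F (MAX): max(3, 2) = 3
G (MAX): max(4, -8, -7) = 4
B (MIN): min(-2, 3, 4) = -2

-2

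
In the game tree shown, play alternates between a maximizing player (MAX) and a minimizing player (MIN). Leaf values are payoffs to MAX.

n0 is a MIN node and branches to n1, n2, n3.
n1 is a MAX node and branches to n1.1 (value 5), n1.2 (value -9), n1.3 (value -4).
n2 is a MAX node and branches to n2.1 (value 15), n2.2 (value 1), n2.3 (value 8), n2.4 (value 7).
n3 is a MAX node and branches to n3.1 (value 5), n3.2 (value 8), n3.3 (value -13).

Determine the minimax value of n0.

5

n1 (MAX): max(5, -9, -4) = 5
n2 (MAX): max(15, 1, 8, 7) = 15
n3 (MAX): max(5, 8, -13) = 8
n0 (MIN): min(5, 15, 8) = 5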